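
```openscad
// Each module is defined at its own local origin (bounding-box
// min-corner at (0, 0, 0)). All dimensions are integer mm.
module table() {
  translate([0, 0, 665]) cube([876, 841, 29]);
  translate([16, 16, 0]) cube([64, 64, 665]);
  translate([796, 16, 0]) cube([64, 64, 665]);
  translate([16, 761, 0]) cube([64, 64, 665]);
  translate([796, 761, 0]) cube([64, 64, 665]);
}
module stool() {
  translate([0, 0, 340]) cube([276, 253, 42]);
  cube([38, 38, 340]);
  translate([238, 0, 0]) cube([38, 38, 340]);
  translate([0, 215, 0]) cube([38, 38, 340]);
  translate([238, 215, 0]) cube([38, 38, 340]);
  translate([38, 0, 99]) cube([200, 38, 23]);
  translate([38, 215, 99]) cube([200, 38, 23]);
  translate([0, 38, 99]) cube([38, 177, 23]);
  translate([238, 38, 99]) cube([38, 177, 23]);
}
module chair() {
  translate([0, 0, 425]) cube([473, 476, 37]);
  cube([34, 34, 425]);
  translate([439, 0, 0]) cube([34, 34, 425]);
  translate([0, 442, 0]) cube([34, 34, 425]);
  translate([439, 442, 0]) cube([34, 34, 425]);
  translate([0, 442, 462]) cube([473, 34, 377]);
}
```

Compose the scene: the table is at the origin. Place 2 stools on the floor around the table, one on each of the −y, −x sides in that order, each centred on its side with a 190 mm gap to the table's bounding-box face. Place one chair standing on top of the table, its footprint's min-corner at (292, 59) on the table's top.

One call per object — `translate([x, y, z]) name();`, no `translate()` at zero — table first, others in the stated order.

table();
translate([300, -443, 0]) stool();
translate([-466, 294, 0]) stool();
translate([292, 59, 694]) chair();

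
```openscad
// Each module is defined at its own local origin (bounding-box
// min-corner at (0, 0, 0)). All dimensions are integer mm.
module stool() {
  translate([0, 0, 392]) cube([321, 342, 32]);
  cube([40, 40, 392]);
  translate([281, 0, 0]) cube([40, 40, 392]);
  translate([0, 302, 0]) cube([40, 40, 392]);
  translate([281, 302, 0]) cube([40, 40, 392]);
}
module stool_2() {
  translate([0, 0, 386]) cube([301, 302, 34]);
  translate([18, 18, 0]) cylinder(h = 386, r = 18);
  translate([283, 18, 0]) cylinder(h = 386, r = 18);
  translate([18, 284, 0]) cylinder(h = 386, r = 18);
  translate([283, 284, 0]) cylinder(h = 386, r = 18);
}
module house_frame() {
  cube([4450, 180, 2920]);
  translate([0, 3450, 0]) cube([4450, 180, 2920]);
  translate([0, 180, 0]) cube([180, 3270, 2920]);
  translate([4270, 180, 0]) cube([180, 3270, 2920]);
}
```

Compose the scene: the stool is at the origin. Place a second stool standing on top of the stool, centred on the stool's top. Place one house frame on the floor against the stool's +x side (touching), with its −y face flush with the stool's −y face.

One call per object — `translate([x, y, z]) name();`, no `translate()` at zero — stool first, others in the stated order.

stool();
translate([10, 20, 424]) stool_2();
translate([321, 0, 0]) house_frame();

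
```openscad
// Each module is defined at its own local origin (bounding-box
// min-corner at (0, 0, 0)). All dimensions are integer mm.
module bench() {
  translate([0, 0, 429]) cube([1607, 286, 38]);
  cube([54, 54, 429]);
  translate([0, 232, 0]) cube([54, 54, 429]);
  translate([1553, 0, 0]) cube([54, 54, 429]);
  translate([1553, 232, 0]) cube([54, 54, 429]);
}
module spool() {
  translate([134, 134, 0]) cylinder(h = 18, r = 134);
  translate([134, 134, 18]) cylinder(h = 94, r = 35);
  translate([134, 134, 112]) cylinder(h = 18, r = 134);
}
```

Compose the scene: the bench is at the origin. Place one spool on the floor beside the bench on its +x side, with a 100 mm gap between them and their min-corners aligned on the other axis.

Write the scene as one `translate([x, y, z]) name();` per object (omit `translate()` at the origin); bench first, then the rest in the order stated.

bench();
translate([1707, 0, 0]) spool();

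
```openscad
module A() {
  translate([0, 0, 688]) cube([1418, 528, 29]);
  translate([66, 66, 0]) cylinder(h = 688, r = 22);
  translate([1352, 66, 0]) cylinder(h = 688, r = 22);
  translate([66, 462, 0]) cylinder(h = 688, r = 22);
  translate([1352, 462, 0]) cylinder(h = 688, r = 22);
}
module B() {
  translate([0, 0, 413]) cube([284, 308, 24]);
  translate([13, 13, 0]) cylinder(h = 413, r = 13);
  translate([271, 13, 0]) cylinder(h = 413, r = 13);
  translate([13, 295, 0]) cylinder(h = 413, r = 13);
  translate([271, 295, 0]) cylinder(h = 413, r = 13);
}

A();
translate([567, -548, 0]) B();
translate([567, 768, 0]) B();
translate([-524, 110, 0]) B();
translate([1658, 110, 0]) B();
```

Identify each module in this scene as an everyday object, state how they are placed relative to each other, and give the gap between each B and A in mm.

A is a table. B is a stool. Four stools sit around the table at the −y, +y, −x, +x sides. The gap between each stool and the table is 240 mm.

Each stool's nearest face is 240 mm from the table's bounding box.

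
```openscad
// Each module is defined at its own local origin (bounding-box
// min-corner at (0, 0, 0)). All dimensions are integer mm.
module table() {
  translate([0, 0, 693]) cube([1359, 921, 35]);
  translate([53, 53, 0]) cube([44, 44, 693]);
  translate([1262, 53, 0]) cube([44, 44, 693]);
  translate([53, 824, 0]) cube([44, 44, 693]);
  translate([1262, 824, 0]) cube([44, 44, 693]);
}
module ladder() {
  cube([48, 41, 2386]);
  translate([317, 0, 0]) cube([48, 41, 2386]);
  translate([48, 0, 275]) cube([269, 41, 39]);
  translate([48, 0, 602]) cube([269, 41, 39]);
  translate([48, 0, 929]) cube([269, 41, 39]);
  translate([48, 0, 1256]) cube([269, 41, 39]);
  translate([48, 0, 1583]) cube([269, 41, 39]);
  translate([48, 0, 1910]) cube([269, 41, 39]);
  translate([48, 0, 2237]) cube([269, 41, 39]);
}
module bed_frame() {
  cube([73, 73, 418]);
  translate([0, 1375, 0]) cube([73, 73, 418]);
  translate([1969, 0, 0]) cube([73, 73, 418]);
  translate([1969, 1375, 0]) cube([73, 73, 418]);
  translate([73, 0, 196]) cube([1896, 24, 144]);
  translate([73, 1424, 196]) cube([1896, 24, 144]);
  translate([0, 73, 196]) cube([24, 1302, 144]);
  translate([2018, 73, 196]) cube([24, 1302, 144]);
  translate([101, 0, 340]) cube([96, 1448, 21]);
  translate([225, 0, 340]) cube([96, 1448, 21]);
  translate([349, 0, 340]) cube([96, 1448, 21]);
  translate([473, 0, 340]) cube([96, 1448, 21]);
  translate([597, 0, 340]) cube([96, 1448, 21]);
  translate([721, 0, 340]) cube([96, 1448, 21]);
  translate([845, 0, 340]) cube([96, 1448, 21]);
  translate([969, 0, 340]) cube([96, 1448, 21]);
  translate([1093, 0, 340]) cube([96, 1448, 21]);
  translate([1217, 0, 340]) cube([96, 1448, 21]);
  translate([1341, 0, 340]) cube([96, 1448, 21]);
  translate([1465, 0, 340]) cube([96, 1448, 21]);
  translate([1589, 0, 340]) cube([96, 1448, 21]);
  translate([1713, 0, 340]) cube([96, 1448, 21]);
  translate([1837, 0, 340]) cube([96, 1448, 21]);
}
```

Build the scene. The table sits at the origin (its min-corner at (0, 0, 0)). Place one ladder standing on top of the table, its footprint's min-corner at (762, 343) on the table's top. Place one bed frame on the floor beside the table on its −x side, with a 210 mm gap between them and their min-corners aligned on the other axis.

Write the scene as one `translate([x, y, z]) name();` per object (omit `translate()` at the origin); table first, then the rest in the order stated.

table();
translate([762, 343, 728]) ladder();
translate([-2252, 0, 0]) bed_frame();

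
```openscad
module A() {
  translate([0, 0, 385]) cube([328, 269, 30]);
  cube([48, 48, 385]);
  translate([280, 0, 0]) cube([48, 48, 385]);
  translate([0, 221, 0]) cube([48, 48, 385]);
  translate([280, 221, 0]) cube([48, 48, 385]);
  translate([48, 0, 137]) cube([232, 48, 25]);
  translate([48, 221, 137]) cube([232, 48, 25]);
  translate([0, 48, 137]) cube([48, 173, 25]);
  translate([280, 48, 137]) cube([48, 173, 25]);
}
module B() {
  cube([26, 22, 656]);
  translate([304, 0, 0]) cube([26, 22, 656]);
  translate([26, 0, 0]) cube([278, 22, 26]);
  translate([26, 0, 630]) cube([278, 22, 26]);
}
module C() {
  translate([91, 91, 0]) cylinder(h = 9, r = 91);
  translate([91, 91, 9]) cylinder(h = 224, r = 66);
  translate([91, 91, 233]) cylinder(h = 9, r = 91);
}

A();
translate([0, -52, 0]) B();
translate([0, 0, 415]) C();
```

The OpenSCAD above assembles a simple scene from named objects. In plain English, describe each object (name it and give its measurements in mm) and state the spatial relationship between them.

A is a simple wooden stool: a rectangular seat 328 mm (x) by 269 mm (y), 30 mm thick, top face at z = 415 mm, on four square legs, each 48×48 mm in cross-section. The legs rest on z = 0, each flush with a corner of the seat. Four stretchers, 48 mm wide and 25 mm tall, connect adjacent legs with their undersides at z = 137 mm, each running between the inner faces of the legs it joins and aligned with the legs' outer faces on the other axis.

B is a rectangular picture frame lying in the x–z plane (depth along y). The opening is 278 mm wide (x) by 604 mm tall (z), surrounded by a border 26 mm wide on all four sides. The frame is 22 mm deep and is made of two full-height vertical stiles with two horizontal rails fitted between them.

C is a spool: two coaxial disc flanges of radius 91 mm and thickness 9 mm, joined by a core cylinder of radius 66 mm and height 224 mm. The lower flange rests on z = 0 and the three cylinders share a vertical axis.

The picture frame is on the floor beside the stool on its −y side. The spool is on top of the stool.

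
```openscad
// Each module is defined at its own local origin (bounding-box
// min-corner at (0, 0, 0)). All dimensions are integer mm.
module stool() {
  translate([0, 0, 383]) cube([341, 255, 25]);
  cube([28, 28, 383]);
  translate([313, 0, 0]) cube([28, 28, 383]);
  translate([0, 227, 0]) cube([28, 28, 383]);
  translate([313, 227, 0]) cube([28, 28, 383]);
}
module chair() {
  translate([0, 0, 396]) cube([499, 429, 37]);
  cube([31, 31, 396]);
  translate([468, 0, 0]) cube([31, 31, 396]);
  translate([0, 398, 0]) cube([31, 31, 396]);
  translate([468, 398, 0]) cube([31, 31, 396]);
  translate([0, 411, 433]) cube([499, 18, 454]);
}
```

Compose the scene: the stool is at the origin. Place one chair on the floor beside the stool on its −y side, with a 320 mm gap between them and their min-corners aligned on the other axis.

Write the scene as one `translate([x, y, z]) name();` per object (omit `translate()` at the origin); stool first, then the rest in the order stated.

stool();
translate([0, -749, 0]) chair();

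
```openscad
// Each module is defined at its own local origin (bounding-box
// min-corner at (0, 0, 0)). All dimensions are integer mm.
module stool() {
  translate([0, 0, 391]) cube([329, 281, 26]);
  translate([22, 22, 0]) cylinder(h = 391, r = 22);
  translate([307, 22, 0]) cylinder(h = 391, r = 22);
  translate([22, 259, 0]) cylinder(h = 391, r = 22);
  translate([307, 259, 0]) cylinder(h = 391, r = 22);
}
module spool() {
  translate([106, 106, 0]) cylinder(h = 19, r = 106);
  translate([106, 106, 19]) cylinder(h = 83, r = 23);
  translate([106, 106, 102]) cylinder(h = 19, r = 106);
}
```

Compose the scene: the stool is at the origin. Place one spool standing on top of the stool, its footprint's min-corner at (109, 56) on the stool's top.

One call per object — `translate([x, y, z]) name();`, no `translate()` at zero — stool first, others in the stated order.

stool();
translate([109, 56, 417]) spool();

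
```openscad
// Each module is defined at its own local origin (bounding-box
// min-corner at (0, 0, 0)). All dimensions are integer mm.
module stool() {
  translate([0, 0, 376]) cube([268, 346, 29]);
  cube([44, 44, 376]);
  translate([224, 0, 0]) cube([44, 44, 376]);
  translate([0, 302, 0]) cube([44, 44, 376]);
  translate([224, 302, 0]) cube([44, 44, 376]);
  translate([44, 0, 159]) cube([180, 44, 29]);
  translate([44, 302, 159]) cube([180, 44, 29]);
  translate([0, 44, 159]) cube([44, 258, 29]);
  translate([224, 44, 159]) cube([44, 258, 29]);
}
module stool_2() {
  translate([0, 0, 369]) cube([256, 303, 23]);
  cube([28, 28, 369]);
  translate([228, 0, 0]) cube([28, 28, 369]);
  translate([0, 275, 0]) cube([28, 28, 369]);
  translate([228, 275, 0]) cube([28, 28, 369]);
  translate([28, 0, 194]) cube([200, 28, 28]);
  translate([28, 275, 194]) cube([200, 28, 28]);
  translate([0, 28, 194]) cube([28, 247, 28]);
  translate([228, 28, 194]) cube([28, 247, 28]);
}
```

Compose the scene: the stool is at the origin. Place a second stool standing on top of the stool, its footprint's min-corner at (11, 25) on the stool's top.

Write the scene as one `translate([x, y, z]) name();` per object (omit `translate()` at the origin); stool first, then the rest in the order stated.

stool();
translate([11, 25, 405]) stool_2();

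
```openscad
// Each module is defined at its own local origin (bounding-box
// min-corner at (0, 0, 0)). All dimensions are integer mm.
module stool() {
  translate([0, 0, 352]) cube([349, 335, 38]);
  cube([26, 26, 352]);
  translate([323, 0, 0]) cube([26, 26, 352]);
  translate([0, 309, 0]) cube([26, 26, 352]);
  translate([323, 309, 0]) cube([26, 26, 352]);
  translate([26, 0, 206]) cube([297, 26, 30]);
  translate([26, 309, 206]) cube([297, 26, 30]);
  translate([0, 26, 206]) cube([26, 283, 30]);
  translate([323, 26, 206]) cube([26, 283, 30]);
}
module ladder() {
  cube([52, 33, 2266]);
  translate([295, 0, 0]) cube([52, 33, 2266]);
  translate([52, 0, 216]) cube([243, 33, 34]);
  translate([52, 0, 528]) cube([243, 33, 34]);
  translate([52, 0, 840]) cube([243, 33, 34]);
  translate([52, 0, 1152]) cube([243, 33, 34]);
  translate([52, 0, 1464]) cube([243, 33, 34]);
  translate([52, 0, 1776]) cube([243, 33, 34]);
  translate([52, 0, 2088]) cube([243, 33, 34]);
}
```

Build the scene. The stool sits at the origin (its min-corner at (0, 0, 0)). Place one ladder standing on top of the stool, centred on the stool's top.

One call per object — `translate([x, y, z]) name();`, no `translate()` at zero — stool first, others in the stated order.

stool();
translate([1, 151, 390]) ladder();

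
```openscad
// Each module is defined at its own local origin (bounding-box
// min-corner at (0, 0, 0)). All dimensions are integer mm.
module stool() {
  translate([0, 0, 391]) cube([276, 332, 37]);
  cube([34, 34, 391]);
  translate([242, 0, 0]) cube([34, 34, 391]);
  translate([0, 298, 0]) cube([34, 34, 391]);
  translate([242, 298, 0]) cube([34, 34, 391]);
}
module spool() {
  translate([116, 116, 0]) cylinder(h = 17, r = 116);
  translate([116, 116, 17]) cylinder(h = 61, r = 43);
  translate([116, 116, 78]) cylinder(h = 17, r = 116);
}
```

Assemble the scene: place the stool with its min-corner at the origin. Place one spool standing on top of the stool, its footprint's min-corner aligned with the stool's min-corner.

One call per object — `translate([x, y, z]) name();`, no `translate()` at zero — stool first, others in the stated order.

stool();
translate([0, 0, 428]) spool();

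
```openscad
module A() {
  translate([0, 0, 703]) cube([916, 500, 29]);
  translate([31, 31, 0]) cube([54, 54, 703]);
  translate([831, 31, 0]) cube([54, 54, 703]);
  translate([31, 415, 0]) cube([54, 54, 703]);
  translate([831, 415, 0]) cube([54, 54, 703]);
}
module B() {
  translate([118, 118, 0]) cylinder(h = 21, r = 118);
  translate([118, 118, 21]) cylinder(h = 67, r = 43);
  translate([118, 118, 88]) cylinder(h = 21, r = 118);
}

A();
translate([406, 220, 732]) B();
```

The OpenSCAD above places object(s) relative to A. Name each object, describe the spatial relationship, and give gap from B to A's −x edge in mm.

A is a table. B is a spool. The spool is on top of the table. The gap from the spool to the table's −x edge is 406 mm.

The spool's min-x is at 406; the table's min-x is 0; gap = 406 mm.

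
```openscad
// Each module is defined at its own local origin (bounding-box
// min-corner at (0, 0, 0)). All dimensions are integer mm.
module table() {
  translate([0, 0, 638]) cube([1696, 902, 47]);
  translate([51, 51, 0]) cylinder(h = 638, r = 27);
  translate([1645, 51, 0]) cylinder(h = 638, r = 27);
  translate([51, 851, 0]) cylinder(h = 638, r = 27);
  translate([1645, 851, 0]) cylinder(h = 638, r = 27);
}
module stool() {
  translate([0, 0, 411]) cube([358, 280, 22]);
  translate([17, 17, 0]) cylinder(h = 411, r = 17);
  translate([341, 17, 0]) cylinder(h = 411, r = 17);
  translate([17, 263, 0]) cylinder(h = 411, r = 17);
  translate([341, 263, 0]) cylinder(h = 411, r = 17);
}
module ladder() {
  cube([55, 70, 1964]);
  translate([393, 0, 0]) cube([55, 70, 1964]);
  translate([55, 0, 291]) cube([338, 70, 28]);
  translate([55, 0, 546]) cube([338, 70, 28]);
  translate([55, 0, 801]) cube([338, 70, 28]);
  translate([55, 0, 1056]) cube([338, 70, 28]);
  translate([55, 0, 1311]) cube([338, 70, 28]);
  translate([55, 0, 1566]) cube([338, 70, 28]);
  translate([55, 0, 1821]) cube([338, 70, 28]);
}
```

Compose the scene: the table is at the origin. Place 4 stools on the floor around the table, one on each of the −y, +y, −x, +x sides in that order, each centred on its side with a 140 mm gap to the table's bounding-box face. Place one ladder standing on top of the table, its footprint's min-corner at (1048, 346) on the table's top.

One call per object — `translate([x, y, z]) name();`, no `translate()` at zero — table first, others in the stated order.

table();
translate([669, -420, 0]) stool();
translate([669, 1042, 0]) stool();
translate([-498, 311, 0]) stool();
translate([1836, 311, 0]) stool();
translate([1048, 346, 685]) ladder();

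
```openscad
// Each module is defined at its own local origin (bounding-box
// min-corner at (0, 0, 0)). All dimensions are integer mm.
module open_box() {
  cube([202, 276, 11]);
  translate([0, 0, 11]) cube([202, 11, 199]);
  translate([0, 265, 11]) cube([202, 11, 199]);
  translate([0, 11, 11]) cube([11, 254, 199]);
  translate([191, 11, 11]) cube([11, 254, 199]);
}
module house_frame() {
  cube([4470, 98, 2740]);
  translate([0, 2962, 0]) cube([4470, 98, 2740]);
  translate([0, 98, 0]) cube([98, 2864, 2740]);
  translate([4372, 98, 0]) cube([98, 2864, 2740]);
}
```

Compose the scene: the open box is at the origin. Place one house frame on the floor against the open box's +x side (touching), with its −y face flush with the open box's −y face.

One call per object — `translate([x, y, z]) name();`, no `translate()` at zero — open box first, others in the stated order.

open_box();
translate([202, 0, 0]) house_frame();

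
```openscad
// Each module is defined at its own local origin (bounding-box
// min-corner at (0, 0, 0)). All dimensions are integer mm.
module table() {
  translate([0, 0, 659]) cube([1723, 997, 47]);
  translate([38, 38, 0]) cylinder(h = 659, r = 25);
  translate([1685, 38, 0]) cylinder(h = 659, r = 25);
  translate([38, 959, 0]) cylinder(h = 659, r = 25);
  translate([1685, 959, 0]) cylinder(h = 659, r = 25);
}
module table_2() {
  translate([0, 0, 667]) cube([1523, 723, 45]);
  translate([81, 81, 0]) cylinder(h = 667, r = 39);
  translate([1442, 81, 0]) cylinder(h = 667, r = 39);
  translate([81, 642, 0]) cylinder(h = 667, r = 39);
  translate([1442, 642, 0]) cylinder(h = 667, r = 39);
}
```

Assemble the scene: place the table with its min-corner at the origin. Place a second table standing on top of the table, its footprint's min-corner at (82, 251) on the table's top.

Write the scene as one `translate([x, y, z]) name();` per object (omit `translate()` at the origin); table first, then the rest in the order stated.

table();
translate([82, 251, 706]) table_2();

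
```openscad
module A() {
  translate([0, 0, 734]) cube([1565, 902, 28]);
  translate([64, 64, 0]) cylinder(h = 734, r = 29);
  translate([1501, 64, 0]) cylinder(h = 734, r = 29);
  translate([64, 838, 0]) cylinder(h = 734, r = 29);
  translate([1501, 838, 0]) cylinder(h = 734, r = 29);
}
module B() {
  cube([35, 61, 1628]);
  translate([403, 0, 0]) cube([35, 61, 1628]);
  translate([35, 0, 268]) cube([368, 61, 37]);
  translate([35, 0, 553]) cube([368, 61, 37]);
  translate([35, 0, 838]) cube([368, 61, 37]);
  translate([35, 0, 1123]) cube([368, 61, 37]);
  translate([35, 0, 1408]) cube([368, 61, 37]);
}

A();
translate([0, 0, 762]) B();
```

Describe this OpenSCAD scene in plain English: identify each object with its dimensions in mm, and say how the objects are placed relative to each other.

A is a table: top 1565 mm (x) × 902 mm (y), 28 mm thick, upper face at z = 762 mm, on four round legs of 58 mm diameter, each leg's bounding box inset 35 mm from the nearest pair of top edges, running from z = 0 to the bottom of the top.

B is a wooden ladder with two side rails of 35×61 mm section and 1628 mm height, set 438 mm apart overall. Between them run 5 rectangular rungs (61 mm deep, 37 mm thick), front faces flush with the rails' −y face. The bottom of the first rung is 268 mm above the floor and each subsequent rung is 285 mm higher than the one below.

The ladder is on top of the table.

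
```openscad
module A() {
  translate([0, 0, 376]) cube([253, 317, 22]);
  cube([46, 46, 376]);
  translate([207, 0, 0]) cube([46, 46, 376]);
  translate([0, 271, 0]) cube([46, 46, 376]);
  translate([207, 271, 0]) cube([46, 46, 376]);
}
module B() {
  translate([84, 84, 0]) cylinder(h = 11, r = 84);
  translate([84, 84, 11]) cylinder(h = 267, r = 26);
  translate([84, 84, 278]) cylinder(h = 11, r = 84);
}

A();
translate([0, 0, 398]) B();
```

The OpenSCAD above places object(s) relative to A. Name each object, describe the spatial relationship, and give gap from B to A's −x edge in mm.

A is a stool. B is a spool. The spool is on top of the stool. The gap from the spool to the stool's −x edge is 0 mm.

The spool's min-x is at 0; the stool's min-x is 0; gap = 0 mm.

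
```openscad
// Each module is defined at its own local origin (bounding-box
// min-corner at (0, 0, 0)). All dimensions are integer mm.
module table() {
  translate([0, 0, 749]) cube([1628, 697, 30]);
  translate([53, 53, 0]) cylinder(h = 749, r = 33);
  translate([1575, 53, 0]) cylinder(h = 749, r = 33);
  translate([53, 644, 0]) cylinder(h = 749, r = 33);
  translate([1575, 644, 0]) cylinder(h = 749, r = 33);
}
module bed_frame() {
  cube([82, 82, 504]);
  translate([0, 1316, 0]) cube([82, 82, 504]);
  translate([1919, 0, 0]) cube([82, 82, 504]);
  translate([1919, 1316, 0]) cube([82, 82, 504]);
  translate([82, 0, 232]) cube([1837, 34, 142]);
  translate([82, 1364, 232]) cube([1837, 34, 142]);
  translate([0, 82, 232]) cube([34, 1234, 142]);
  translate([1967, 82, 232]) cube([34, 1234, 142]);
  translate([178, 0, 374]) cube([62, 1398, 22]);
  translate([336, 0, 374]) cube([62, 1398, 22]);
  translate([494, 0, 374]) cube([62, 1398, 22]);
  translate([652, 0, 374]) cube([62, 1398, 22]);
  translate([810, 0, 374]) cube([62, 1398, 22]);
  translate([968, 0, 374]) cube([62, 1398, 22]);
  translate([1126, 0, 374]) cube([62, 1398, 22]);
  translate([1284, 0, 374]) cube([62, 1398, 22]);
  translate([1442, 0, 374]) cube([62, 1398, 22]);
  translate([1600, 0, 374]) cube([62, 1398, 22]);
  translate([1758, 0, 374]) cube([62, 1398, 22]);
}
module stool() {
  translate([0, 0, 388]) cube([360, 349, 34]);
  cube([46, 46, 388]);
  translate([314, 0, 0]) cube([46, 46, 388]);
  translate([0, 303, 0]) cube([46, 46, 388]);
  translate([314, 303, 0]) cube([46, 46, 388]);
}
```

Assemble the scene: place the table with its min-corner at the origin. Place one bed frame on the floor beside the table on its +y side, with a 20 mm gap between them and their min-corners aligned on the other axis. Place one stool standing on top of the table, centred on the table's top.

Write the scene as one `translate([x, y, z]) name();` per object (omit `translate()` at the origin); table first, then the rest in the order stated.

table();
translate([0, 717, 0]) bed_frame();
translate([634, 174, 779]) stool();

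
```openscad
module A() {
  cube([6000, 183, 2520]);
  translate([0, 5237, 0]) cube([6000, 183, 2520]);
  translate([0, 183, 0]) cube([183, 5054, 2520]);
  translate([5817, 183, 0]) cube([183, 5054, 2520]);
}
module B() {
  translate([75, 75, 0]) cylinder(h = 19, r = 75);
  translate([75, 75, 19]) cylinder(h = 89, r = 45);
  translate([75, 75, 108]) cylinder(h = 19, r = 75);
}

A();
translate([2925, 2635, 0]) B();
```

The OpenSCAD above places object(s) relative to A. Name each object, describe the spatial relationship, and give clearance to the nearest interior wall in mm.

Clearances: x = 2742, y = 2452; minimum 2452 mm.

A is a house frame. B is a spool. The spool sits inside the house frame, centred. The clearance to the nearest interior wall is 2452 mm.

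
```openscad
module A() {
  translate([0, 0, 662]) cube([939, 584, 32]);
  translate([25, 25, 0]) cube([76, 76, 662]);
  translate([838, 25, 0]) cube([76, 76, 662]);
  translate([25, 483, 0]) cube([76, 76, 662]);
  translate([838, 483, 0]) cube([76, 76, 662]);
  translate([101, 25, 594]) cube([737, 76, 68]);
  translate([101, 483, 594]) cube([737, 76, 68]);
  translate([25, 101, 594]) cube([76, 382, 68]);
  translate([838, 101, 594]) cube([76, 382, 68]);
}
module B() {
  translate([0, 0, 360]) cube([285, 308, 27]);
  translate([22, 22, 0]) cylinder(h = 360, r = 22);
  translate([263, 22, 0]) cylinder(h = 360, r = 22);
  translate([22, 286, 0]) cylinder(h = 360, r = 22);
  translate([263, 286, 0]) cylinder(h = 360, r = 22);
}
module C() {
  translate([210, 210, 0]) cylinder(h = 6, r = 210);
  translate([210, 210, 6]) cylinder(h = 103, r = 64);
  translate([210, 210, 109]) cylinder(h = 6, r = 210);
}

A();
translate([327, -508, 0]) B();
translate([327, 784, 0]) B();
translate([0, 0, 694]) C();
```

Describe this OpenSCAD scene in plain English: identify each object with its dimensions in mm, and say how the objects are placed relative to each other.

A is a rectangular dining table. The top is 939×584×32 mm with its upper surface at z = 694 mm. It stands on four 76×76 mm square legs, each inset 25 mm from the nearest pair of top edges, running from the floor to the underside of the top. Four apron rails, 76 mm thick and 68 mm tall, run between adjacent legs with their top edges flush with the underside of the top and their outer faces flush with the legs' outer faces.

B is a four-legged stool. The seat is a 285×308×27 mm slab whose top surface is at z = 387 mm; four round legs, each 44 mm in diameter, run from the floor (z = 0) to the underside of the seat, each leg's axis is inset half a diameter from the nearest pair of seat edges (so the leg's bounding box is flush with the corner).

C is a spool: two coaxial disc flanges of radius 210 mm and thickness 6 mm, joined by a core cylinder of radius 64 mm and height 103 mm. The lower flange rests on z = 0 and the three cylinders share a vertical axis.

Two stools sit around the table at the −y, +y sides. The spool is on top of the table.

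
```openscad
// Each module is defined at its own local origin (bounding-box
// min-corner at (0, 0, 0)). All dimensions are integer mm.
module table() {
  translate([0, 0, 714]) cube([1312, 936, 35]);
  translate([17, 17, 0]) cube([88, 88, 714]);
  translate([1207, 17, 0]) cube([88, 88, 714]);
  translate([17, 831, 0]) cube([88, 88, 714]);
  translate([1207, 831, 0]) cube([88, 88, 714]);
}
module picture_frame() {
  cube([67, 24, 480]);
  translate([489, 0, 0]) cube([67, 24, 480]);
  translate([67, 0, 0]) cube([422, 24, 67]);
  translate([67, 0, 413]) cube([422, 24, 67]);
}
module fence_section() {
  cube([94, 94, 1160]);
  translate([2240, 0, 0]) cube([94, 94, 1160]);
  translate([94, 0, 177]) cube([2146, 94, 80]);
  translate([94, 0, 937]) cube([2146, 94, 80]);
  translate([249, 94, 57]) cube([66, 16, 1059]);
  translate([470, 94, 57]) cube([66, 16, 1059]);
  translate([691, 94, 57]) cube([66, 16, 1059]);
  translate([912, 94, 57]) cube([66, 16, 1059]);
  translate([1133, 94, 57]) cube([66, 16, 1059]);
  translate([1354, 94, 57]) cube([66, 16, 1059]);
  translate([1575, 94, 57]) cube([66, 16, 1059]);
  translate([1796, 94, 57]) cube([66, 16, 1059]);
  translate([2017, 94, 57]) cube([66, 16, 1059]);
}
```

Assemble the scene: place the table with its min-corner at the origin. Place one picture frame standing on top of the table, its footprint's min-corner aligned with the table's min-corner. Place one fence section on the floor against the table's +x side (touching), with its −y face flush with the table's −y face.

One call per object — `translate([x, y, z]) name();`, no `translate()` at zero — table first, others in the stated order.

table();
translate([0, 0, 749]) picture_frame();
translate([1312, 0, 0]) fence_section();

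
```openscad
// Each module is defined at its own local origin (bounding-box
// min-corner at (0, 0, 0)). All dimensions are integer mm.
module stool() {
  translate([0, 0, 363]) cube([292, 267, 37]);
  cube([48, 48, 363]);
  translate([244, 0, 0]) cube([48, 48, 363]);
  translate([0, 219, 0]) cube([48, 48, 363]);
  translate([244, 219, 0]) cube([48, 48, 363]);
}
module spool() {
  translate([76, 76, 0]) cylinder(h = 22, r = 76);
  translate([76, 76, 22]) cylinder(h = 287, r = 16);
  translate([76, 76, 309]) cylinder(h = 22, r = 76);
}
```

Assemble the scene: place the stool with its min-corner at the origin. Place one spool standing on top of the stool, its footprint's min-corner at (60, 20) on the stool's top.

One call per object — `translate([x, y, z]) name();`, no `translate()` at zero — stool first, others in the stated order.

stool();
translate([60, 20, 400]) spool();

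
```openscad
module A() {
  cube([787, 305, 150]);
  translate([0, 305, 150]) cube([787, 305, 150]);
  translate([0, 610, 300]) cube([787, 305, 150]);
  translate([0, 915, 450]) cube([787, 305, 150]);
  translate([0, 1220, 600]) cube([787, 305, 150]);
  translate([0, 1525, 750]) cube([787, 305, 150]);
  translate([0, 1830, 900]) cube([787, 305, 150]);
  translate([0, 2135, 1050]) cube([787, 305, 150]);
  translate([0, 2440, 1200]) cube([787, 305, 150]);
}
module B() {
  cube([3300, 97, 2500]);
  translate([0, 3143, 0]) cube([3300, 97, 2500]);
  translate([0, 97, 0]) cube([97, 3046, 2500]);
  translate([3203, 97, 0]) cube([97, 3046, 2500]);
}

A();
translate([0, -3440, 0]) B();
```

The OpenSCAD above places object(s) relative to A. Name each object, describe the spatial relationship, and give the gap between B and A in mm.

A is a staircase. B is a house frame. The house frame is on the floor beside the staircase on its −y side. The gap between the house frame and the staircase is 200 mm.

The house frame's nearest face is 200 mm from the staircase's −y face.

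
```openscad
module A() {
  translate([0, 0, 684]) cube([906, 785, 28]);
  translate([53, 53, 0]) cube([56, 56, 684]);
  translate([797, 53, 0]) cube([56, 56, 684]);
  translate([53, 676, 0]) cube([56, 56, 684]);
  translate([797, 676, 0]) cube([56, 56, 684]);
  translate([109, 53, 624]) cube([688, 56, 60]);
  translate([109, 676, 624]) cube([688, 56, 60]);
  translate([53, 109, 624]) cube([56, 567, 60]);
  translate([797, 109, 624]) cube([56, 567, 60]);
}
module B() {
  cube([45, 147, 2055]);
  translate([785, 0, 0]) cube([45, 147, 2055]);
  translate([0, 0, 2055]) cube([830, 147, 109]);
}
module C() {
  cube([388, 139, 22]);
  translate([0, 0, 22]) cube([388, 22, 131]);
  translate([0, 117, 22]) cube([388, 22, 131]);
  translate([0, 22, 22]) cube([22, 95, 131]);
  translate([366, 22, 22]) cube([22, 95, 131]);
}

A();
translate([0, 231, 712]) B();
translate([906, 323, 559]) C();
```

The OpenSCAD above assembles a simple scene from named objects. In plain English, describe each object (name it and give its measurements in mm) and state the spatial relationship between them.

A is a table with a 906×785 mm rectangular top, 28 mm thick, top surface at z = 712 mm, supported by four 56×56 mm square legs, each inset 53 mm from the nearest pair of top edges, running from the floor. Four apron rails, 56 mm thick and 60 mm tall, run between adjacent legs with their top edges flush with the underside of the top and their outer faces flush with the legs' outer faces.

B is a rectangular door frame: two vertical jambs of 45×147 mm section, 2055 mm tall, with a clear opening 740 mm wide between their inner faces. A header 109 mm tall and 147 mm deep lies on top of the jambs and spans the full outside width.

C is an open-topped rectangular box: outside dimensions 388×139×153 mm, with a uniform wall and base thickness of 22 mm. The base is a full 388×139 slab on the floor; four walls sit on top of the base. The front and back walls (the −y and +y sides) span the full width; the two side walls fit between them.

The door frame is on top of the table. The open box is beside the table with their tops flush at z = 712.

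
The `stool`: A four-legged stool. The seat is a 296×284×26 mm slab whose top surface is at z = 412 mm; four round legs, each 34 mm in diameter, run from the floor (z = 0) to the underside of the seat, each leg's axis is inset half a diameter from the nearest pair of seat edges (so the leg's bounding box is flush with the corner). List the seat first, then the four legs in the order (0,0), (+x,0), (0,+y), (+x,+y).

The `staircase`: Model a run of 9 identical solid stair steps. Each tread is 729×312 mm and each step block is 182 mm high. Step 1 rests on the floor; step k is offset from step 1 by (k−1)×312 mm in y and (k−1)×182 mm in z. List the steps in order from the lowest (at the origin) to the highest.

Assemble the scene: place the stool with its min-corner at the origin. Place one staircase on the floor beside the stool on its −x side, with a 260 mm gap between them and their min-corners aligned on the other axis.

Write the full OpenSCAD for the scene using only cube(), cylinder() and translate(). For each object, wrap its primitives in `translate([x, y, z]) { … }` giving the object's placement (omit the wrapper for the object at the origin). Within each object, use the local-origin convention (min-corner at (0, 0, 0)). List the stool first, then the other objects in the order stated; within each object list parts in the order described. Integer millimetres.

translate([0, 0, 386]) cube([296, 284, 26]);
translate([17, 17, 0]) cylinder(h = 386, r = 17);
translate([279, 17, 0]) cylinder(h = 386, r = 17);
translate([17, 267, 0]) cylinder(h = 386, r = 17);
translate([279, 267, 0]) cylinder(h = 386, r = 17);
translate([-989, 0, 0]) {
  cube([729, 312, 182]);
  translate([0, 312, 182]) cube([729, 312, 182]);
  translate([0, 624, 364]) cube([729, 312, 182]);
  translate([0, 936, 546]) cube([729, 312, 182]);
  translate([0, 1248, 728]) cube([729, 312, 182]);
  translate([0, 1560, 910]) cube([729, 312, 182]);
  translate([0, 1872, 1092]) cube([729, 312, 182]);
  translate([0, 2184, 1274]) cube([729, 312, 182]);
  translate([0, 2496, 1456]) cube([729, 312, 182]);
}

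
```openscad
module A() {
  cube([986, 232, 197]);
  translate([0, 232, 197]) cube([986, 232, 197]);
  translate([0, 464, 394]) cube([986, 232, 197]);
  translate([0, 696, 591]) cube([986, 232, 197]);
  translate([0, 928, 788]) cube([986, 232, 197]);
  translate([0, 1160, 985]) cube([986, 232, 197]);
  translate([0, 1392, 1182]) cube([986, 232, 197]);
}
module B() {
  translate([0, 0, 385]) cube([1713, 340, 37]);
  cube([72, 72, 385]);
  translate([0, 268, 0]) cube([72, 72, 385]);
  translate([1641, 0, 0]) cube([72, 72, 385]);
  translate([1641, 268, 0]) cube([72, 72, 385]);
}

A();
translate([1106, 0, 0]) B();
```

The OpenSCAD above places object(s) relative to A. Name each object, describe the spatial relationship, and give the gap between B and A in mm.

A is a staircase. B is a bench. The bench is on the floor beside the staircase on its +x side. The gap between the bench and the staircase is 120 mm.

The bench's nearest face is 120 mm from the staircase's +x face.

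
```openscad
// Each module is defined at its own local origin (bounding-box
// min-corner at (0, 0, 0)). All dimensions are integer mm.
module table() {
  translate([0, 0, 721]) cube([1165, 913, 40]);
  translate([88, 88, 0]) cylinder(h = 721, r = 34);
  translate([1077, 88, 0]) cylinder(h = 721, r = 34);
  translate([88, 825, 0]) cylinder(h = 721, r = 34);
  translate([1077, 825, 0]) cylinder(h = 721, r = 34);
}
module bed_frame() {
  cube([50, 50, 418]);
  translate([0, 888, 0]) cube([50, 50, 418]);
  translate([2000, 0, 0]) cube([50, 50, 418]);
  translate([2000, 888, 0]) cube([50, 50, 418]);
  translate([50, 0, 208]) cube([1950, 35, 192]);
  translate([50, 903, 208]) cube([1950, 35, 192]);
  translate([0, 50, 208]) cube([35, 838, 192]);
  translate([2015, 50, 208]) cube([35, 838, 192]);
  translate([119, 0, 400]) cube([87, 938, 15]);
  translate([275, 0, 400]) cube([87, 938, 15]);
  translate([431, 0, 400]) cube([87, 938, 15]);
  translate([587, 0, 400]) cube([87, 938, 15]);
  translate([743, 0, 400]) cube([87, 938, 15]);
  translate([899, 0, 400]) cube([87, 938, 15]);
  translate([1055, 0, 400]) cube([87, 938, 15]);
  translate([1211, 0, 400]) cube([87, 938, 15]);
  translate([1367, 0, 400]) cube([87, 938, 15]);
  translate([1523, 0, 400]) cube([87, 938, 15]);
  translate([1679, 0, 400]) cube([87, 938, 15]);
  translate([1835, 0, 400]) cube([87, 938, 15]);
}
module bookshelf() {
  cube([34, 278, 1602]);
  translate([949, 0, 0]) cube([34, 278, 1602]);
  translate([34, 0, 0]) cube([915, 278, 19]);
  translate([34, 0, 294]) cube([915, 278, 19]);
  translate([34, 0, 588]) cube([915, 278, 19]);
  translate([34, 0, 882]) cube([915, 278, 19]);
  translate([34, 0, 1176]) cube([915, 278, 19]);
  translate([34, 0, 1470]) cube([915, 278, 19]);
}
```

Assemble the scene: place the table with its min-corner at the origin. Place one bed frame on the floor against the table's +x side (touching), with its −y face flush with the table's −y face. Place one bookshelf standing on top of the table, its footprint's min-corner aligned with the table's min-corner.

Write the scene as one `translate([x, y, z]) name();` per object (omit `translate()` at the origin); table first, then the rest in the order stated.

table();
translate([1165, 0, 0]) bed_frame();
translate([0, 0, 761]) bookshelf();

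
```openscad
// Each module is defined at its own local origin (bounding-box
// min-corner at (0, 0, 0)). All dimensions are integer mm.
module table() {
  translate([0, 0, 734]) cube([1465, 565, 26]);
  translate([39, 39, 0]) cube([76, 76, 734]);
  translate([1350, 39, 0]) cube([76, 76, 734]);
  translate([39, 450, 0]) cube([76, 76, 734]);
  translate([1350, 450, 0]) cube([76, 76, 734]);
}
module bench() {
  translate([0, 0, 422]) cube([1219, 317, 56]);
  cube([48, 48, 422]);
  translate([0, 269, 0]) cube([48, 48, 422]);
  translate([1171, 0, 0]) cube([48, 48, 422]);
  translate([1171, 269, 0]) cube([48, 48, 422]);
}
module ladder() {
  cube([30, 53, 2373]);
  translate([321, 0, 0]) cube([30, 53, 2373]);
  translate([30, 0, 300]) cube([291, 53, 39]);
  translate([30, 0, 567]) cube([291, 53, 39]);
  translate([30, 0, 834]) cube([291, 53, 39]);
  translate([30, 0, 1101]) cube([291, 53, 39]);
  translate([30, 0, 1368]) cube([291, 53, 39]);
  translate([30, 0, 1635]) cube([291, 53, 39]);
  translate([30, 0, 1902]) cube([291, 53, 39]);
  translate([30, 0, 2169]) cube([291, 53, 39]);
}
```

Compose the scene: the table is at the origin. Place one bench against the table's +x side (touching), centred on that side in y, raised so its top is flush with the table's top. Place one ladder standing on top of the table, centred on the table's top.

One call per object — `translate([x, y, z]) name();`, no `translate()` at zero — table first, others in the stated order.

table();
translate([1465, 124, 282]) bench();
translate([557, 256, 760]) ladder();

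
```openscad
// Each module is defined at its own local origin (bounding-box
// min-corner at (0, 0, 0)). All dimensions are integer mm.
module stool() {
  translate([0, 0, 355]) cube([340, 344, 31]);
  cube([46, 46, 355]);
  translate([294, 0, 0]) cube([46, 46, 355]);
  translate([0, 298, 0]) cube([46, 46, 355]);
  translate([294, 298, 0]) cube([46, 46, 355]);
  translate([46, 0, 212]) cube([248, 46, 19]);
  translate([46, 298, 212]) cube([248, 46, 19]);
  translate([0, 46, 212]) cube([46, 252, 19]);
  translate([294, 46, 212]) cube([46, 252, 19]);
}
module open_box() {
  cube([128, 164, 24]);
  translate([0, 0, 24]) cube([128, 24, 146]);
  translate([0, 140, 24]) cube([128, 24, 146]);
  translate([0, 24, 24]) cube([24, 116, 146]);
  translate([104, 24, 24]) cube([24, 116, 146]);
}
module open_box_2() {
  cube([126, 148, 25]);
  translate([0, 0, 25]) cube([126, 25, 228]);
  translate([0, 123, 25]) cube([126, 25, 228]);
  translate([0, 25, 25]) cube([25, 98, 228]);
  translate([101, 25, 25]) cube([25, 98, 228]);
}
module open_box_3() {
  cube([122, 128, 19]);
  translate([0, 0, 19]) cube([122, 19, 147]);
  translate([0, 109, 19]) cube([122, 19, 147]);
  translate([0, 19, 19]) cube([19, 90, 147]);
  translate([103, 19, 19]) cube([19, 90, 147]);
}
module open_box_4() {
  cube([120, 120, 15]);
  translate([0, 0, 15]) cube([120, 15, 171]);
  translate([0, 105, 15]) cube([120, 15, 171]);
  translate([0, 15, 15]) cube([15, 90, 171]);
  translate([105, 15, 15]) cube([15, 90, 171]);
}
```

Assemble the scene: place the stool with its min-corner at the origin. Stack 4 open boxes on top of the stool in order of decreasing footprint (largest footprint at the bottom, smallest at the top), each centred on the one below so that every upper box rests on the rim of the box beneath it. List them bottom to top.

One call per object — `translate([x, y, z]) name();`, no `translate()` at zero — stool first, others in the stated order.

stool();
translate([106, 90, 386]) open_box();
translate([107, 98, 556]) open_box_2();
translate([109, 108, 809]) open_box_3();
translate([110, 112, 975]) open_box_4();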